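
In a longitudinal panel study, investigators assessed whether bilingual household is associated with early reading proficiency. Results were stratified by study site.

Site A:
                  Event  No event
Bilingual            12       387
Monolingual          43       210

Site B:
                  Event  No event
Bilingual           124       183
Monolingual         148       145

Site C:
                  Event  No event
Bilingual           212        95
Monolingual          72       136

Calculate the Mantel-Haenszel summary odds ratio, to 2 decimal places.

1.07

OR_MH = Σ(aᵢdᵢ/nᵢ) / Σ(bᵢcᵢ/nᵢ), where nᵢ is the stratum total.
Stratum 1 (Site A): n = 652; a·d/n = 12·210/652 = 3.8650; b·c/n = 387·43/652 = 25.5230
Stratum 2 (Site B): n = 600; a·d/n = 124·145/600 = 29.9667; b·c/n = 183·148/600 = 45.1400
Stratum 3 (Site C): n = 515; a·d/n = 212·136/515 = 55.9845; b·c/n = 95·72/515 = 13.2816
OR_MH = (3.8650 + 29.9667 + 55.9845) / (25.5230 + 45.1400 + 13.2816) = 89.8162 / 83.9446 = 1.06995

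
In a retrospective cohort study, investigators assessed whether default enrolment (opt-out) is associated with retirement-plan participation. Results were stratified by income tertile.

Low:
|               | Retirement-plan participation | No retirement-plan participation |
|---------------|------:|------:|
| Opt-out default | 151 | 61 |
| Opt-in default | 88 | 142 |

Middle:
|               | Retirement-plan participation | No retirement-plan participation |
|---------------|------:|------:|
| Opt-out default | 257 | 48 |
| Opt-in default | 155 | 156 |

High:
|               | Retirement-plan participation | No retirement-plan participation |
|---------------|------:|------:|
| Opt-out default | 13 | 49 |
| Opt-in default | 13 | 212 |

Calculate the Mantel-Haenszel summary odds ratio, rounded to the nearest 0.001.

4.659

OR_MH = Σ(aᵢdᵢ/nᵢ) / Σ(bᵢcᵢ/nᵢ), where nᵢ is the stratum total.
Stratum 1 (Low): n = 442; a·d/n = 151·142/442 = 48.5113; b·c/n = 61·88/442 = 12.1448
Stratum 2 (Middle): n = 616; a·d/n = 257·156/616 = 65.0844; b·c/n = 48·155/616 = 12.0779
Stratum 3 (High): n = 287; a·d/n = 13·212/287 = 9.6028; b·c/n = 49·13/287 = 2.2195
OR_MH = (48.5113 + 65.0844 + 9.6028) / (12.1448 + 12.0779 + 2.2195) = 123.1985 / 26.4422 = 4.65916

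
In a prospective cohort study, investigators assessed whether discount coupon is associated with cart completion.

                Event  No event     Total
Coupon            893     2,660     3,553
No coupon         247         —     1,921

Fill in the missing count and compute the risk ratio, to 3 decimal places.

1.955

The missing cell is in the unexposed row: 1921 − 247 = 1674.
So a = 893, b = 2660, c = 247, d = 1674.
RR = [a/(a+b)] / [c/(c+d)] = (893/3553) / (247/1921) = 0.25134/0.12858 = 1.95473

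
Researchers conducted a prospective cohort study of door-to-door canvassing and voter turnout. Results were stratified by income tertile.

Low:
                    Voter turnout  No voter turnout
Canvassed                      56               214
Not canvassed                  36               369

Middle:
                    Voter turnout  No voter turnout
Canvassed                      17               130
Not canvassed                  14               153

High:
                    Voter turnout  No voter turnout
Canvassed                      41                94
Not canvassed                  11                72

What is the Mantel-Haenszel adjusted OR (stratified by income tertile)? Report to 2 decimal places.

2.39

OR_MH = Σ(aᵢdᵢ/nᵢ) / Σ(bᵢcᵢ/nᵢ), where nᵢ is the stratum total.
Stratum 1 (Low): n = 675; a·d/n = 56·369/675 = 30.6133; b·c/n = 214·36/675 = 11.4133
Stratum 2 (Middle): n = 314; a·d/n = 17·153/314 = 8.2834; b·c/n = 130·14/314 = 5.7962
Stratum 3 (High): n = 218; a·d/n = 41·72/218 = 13.5413; b·c/n = 94·11/218 = 4.7431
OR_MH = (30.6133 + 8.2834 + 13.5413) / (11.4133 + 5.7962 + 4.7431) = 52.4381 / 21.9526 = 2.38869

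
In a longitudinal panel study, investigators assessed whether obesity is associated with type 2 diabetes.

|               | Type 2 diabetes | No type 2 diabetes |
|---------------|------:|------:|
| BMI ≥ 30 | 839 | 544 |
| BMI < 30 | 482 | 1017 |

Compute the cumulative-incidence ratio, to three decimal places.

1.887

Cells: a = 839, b = 544, c = 482, d = 1017.
Risk in exposed = 839/1383 = 0.60665; risk in unexposed = 482/1499 = 0.32155.
RR = 0.60665 / 0.32155 = 1.88666
The risk among the exposed is 1.89 times that among the unexposed.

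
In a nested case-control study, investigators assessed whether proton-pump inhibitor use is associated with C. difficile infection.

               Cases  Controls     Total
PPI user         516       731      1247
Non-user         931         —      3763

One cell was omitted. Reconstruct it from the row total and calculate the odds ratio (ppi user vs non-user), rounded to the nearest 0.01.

The missing cell is in the unexposed row: 3763 − 931 = 2832.
So a = 516, b = 731, c = 931, d = 2832.
OR = (a·d)/(b·c) = (516 × 2832) / (731 × 931) = 1461312 / 680561 = 2.14722

2.15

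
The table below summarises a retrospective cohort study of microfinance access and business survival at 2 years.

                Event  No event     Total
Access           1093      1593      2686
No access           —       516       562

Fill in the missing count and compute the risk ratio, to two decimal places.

The missing cell is in the unexposed row: 562 − 516 = 46.
So a = 1093, b = 1593, c = 46, d = 516.
RR = [a/(a+b)] / [c/(c+d)] = (1093/2686) / (46/562) = 0.40692/0.08185 = 4.97156

4.97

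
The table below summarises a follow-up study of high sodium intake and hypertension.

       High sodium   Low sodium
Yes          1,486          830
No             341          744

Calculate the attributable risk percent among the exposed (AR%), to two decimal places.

Reading the table with exposure as columns: a = 1486 (High sodium, case), b = 341 (High sodium, non-case), c = 830 (Low sodium, case), d = 744.
Risk in exposed = 1486/1827 = 0.81336; risk in unexposed = 830/1574 = 0.52732.
RR = 0.81336/0.52732 = 1.54244
AR% = (RR − 1)/RR × 100 = (1.54244 − 1)/1.54244 × 100 = 35.1675%

35.17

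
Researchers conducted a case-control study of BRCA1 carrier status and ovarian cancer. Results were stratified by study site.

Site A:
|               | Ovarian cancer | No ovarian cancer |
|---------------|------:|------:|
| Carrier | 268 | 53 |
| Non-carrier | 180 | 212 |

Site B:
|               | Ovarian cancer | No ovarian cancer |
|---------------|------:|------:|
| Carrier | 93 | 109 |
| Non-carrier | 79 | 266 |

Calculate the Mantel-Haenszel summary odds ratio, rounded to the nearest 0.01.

OR_MH = Σ(aᵢdᵢ/nᵢ) / Σ(bᵢcᵢ/nᵢ), where nᵢ is the stratum total.
Stratum 1 (Site A): n = 713; a·d/n = 268·212/713 = 79.6858; b·c/n = 53·180/713 = 13.3801
Stratum 2 (Site B): n = 547; a·d/n = 93·266/547 = 45.2249; b·c/n = 109·79/547 = 15.7422
OR_MH = (79.6858 + 45.2249) / (13.3801 + 15.7422) = 124.9107 / 29.1223 = 4.28917

4.29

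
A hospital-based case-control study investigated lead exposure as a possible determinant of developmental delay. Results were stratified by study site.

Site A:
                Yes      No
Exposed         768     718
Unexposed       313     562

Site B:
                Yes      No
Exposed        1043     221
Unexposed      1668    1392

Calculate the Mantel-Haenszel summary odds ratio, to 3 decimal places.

2.874

OR_MH = Σ(aᵢdᵢ/nᵢ) / Σ(bᵢcᵢ/nᵢ), where nᵢ is the stratum total.
Stratum 1 (Site A): n = 2361; a·d/n = 768·562/2361 = 182.8107; b·c/n = 718·313/2361 = 95.1859
Stratum 2 (Site B): n = 4324; a·d/n = 1043·1392/4324 = 335.7669; b·c/n = 221·1668/4324 = 85.2516
OR_MH = (182.8107 + 335.7669) / (95.1859 + 85.2516) = 518.5776 / 180.4376 = 2.87400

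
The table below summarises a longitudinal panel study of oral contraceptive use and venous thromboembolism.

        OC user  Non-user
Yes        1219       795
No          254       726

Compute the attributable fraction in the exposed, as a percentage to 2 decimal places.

36.84

Reading the table with exposure as columns: a = 1219 (OC user, case), b = 254 (OC user, non-case), c = 795 (Non-user, case), d = 726.
Risk in exposed = 1219/1473 = 0.82756; risk in unexposed = 795/1521 = 0.52268.
RR = 0.82756/0.52268 = 1.58330
AR% = (RR − 1)/RR × 100 = (1.58330 − 1)/1.58330 × 100 = 36.8408%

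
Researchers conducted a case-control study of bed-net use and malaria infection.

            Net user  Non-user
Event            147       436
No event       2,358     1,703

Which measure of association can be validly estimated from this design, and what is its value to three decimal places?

0.244

Reading the table with exposure as columns: a = 147 (Net user, case), b = 2358 (Net user, non-case), c = 436 (Non-user, case), d = 1703.
This is a case-control study: participants were sampled on outcome status, so risks in the source population cannot be estimated directly — relative risk is not valid here. The odds ratio is the appropriate measure.
OR = (a·d)/(b·c) = (147 × 1703) / (2358 × 436) = 250341 / 1028088 = 0.24350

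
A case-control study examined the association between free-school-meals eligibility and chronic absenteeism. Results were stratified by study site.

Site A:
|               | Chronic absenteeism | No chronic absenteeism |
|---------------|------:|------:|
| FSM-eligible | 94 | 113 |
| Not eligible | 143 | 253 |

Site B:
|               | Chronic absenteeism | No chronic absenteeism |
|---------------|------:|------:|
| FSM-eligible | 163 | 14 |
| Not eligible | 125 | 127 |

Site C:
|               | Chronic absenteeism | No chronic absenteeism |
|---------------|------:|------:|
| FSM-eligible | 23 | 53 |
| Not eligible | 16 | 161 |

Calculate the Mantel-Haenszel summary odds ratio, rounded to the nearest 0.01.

2.99

OR_MH = Σ(aᵢdᵢ/nᵢ) / Σ(bᵢcᵢ/nᵢ), where nᵢ is the stratum total.
Stratum 1 (Site A): n = 603; a·d/n = 94·253/603 = 39.4395; b·c/n = 113·143/603 = 26.7977
Stratum 2 (Site B): n = 429; a·d/n = 163·127/429 = 48.2541; b·c/n = 14·125/429 = 4.0793
Stratum 3 (Site C): n = 253; a·d/n = 23·161/253 = 14.6364; b·c/n = 53·16/253 = 3.3518
OR_MH = (39.4395 + 48.2541 + 14.6364) / (26.7977 + 4.0793 + 3.3518) = 102.3299 / 34.2287 = 2.98959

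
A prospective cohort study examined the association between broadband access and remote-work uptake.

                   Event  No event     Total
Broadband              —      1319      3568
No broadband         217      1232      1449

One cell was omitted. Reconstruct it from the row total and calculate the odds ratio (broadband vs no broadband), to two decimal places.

9.68

The missing cell is in the exposed row: 3568 − 1319 = 2249.
So a = 2249, b = 1319, c = 217, d = 1232.
OR = (a·d)/(b·c) = (2249 × 1232) / (1319 × 217) = 2770768 / 286223 = 9.68045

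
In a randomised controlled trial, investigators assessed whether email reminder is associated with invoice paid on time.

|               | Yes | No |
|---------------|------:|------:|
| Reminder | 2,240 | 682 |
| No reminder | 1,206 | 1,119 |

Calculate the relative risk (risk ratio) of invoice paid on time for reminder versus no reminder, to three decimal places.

Cells: a = 2240, b = 682, c = 1206, d = 1119.
Risk in exposed = 2240/2922 = 0.76660; risk in unexposed = 1206/2325 = 0.51871.
RR = 0.76660 / 0.51871 = 1.47789
The risk among the exposed is 1.48 times that among the unexposed.

1.478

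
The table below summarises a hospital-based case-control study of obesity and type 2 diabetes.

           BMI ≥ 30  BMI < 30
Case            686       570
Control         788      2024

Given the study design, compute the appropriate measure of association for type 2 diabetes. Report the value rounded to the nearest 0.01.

Reading the table with exposure as columns: a = 686 (BMI ≥ 30, case), b = 788 (BMI ≥ 30, non-case), c = 570 (BMI < 30, case), d = 2024.
This is a hospital-based case-control study: participants were sampled on outcome status, so risks in the source population cannot be estimated directly — relative risk is not valid here. The odds ratio is the appropriate measure.
OR = (a·d)/(b·c) = (686 × 2024) / (788 × 570) = 1388464 / 449160 = 3.09125

3.09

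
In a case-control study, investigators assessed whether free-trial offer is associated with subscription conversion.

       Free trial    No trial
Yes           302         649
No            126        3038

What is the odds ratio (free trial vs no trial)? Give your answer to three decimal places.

11.220

Reading the table with exposure as columns: a = 302 (Free trial, case), b = 126 (Free trial, non-case), c = 649 (No trial, case), d = 3038.
OR = (a·d)/(b·c) = (302 × 3038) / (126 × 649) = 917476 / 81774 = 11.21965
The odds of subscription conversion are about 11.22 times as high in the free trial group.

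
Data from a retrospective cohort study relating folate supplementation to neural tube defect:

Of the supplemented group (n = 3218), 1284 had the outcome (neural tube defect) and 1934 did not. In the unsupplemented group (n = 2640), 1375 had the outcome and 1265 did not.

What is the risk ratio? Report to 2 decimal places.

0.77

From the description: a = 1284, b = 1934, c = 1375, d = 1265.
Risk in exposed = 1284/3218 = 0.39901; risk in unexposed = 1375/2640 = 0.52083.
RR = 0.39901 / 0.52083 = 0.76609
The risk is 23% lower among the exposed than among the unexposed.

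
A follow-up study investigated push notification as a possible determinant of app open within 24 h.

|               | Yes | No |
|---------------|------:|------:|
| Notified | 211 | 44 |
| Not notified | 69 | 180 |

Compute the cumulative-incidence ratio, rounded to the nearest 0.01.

2.99

Cells: a = 211, b = 44, c = 69, d = 180.
Risk in exposed = 211/255 = 0.82745; risk in unexposed = 69/249 = 0.27711.
RR = 0.82745 / 0.27711 = 2.98602
The risk among the exposed is 2.99 times that among the unexposed.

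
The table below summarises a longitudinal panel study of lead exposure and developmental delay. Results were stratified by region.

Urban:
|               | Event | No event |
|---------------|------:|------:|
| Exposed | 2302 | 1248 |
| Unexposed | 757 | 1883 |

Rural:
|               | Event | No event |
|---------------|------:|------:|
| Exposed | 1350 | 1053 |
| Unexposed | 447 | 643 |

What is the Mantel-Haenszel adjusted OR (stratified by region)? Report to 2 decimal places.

OR_MH = Σ(aᵢdᵢ/nᵢ) / Σ(bᵢcᵢ/nᵢ), where nᵢ is the stratum total.
Stratum 1 (Urban): n = 6190; a·d/n = 2302·1883/6190 = 700.2691; b·c/n = 1248·757/6190 = 152.6229
Stratum 2 (Rural): n = 3493; a·d/n = 1350·643/3493 = 248.5113; b·c/n = 1053·447/3493 = 134.7526
OR_MH = (700.2691 + 248.5113) / (152.6229 + 134.7526) = 948.7805 / 287.3756 = 3.30153

3.30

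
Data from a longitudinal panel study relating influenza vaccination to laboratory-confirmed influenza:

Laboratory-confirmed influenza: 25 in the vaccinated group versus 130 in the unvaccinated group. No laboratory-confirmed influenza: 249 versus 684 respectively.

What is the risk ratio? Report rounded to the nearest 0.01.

From the description: a = 25, b = 249, c = 130, d = 684.
Risk in exposed = 25/274 = 0.09124; risk in unexposed = 130/814 = 0.15971.
RR = 0.09124 / 0.15971 = 0.57131
The risk is 43% lower among the exposed than among the unexposed.

0.57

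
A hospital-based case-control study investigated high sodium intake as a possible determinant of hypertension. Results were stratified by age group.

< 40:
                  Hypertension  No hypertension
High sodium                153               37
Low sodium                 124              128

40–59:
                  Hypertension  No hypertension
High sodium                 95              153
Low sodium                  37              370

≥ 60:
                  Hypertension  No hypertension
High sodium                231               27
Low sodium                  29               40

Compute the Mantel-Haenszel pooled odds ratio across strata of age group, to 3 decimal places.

OR_MH = Σ(aᵢdᵢ/nᵢ) / Σ(bᵢcᵢ/nᵢ), where nᵢ is the stratum total.
Stratum 1 (< 40): n = 442; a·d/n = 153·128/442 = 44.3077; b·c/n = 37·124/442 = 10.3801
Stratum 2 (40–59): n = 655; a·d/n = 95·370/655 = 53.6641; b·c/n = 153·37/655 = 8.6427
Stratum 3 (≥ 60): n = 327; a·d/n = 231·40/327 = 28.2569; b·c/n = 27·29/327 = 2.3945
OR_MH = (44.3077 + 53.6641 + 28.2569) / (10.3801 + 8.6427 + 2.3945) = 126.2287 / 21.4173 = 5.89376

5.894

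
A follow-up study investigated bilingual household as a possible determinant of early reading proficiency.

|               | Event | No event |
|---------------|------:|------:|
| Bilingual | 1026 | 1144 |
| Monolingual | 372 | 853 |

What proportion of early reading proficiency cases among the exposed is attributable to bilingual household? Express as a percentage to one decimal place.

35.8

Cells: a = 1026, b = 1144, c = 372, d = 853.
Risk in exposed = 1026/2170 = 0.47281; risk in unexposed = 372/1225 = 0.30367.
RR = 0.47281/0.30367 = 1.55697
AR% = (RR − 1)/RR × 100 = (1.55697 − 1)/1.55697 × 100 = 35.7728%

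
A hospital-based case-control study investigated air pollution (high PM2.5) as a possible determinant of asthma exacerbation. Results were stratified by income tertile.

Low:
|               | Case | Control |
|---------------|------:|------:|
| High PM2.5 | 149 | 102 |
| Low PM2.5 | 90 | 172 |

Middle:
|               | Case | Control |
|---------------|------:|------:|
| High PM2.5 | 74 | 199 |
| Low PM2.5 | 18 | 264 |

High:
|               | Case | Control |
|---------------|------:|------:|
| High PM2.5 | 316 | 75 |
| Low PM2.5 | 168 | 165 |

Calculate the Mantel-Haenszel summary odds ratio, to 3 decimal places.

3.764

OR_MH = Σ(aᵢdᵢ/nᵢ) / Σ(bᵢcᵢ/nᵢ), where nᵢ is the stratum total.
Stratum 1 (Low): n = 513; a·d/n = 149·172/513 = 49.9571; b·c/n = 102·90/513 = 17.8947
Stratum 2 (Middle): n = 555; a·d/n = 74·264/555 = 35.2000; b·c/n = 199·18/555 = 6.4541
Stratum 3 (High): n = 724; a·d/n = 316·165/724 = 72.0166; b·c/n = 75·168/724 = 17.4033
OR_MH = (49.9571 + 35.2000 + 72.0166) / (17.8947 + 6.4541 + 17.4033) = 157.1737 / 41.7521 = 3.76445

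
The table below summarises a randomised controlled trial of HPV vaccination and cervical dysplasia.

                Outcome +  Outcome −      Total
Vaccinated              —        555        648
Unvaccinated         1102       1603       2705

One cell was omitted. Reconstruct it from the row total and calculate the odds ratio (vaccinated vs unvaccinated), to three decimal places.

0.244

The missing cell is in the exposed row: 648 − 555 = 93.
So a = 93, b = 555, c = 1102, d = 1603.
OR = (a·d)/(b·c) = (93 × 1603) / (555 × 1102) = 149079 / 611610 = 0.24375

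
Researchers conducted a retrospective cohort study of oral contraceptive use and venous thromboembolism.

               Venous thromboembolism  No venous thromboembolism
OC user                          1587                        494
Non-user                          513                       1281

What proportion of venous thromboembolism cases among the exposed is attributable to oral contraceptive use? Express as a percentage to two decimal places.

62.50

Cells: a = 1587, b = 494, c = 513, d = 1281.
Risk in exposed = 1587/2081 = 0.76261; risk in unexposed = 513/1794 = 0.28595.
RR = 0.76261/0.28595 = 2.66692
AR% = (RR − 1)/RR × 100 = (2.66692 − 1)/2.66692 × 100 = 62.5036%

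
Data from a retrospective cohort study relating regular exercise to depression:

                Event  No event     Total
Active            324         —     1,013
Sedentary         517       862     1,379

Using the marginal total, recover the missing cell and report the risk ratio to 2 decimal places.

The missing cell is in the exposed row: 1013 − 324 = 689.
So a = 324, b = 689, c = 517, d = 862.
RR = [a/(a+b)] / [c/(c+d)] = (324/1013) / (517/1379) = 0.31984/0.37491 = 0.85312

0.85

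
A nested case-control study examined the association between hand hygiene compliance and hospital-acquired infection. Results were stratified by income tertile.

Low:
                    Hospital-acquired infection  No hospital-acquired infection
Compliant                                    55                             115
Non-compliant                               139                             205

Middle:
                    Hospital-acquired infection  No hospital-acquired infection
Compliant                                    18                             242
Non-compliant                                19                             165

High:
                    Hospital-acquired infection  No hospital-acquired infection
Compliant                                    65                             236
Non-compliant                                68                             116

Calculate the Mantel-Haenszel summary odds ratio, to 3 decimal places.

0.593

OR_MH = Σ(aᵢdᵢ/nᵢ) / Σ(bᵢcᵢ/nᵢ), where nᵢ is the stratum total.
Stratum 1 (Low): n = 514; a·d/n = 55·205/514 = 21.9358; b·c/n = 115·139/514 = 31.0992
Stratum 2 (Middle): n = 444; a·d/n = 18·165/444 = 6.6892; b·c/n = 242·19/444 = 10.3559
Stratum 3 (High): n = 485; a·d/n = 65·116/485 = 15.5464; b·c/n = 236·68/485 = 33.0887
OR_MH = (21.9358 + 6.6892 + 15.5464) / (31.0992 + 10.3559 + 33.0887) = 44.1714 / 74.5437 = 0.59256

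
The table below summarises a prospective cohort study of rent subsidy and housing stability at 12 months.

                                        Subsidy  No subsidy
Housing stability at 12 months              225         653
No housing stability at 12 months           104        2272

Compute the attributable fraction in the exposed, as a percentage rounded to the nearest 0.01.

67.36

Reading the table with exposure as columns: a = 225 (Subsidy, case), b = 104 (Subsidy, non-case), c = 653 (No subsidy, case), d = 2272.
Risk in exposed = 225/329 = 0.68389; risk in unexposed = 653/2925 = 0.22325.
RR = 0.68389/0.22325 = 3.06337
AR% = (RR − 1)/RR × 100 = (3.06337 − 1)/3.06337 × 100 = 67.3562%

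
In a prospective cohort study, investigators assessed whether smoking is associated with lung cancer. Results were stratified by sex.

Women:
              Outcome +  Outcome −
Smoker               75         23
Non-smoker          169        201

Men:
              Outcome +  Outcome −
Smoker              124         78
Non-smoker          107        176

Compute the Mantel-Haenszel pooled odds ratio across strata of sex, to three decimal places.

3.026

OR_MH = Σ(aᵢdᵢ/nᵢ) / Σ(bᵢcᵢ/nᵢ), where nᵢ is the stratum total.
Stratum 1 (Women): n = 468; a·d/n = 75·201/468 = 32.2115; b·c/n = 23·169/468 = 8.3056
Stratum 2 (Men): n = 485; a·d/n = 124·176/485 = 44.9979; b·c/n = 78·107/485 = 17.2082
OR_MH = (32.2115 + 44.9979) / (8.3056 + 17.2082) = 77.2095 / 25.5138 = 3.02618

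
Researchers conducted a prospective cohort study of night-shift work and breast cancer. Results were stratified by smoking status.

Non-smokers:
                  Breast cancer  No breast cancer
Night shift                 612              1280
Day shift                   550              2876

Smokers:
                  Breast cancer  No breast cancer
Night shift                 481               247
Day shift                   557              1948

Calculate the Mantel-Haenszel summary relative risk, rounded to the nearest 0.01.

RR_MH = Σ(aᵢ·n₀ᵢ/nᵢ) / Σ(cᵢ·n₁ᵢ/nᵢ), with n₁ᵢ = aᵢ+bᵢ (exposed), n₀ᵢ = cᵢ+dᵢ (unexposed), nᵢ = n₁ᵢ+n₀ᵢ.
Stratum 1 (Non-smokers): n₁ = 1892, n₀ = 3426, n = 5318; a·n₀/n = 612·3426/5318 = 394.2670; c·n₁/n = 550·1892/5318 = 195.6751
Stratum 2 (Smokers): n₁ = 728, n₀ = 2505, n = 3233; a·n₀/n = 481·2505/3233 = 372.6895; c·n₁/n = 557·728/3233 = 125.4241
RR_MH = (394.2670 + 372.6895) / (195.6751 + 125.4241) = 766.9565 / 321.0991 = 2.38853

2.39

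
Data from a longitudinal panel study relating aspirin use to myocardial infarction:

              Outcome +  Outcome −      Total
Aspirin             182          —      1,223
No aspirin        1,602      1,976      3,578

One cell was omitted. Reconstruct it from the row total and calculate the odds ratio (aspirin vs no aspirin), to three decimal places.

The missing cell is in the exposed row: 1223 − 182 = 1041.
So a = 182, b = 1041, c = 1602, d = 1976.
OR = (a·d)/(b·c) = (182 × 1976) / (1041 × 1602) = 359632 / 1667682 = 0.21565

0.216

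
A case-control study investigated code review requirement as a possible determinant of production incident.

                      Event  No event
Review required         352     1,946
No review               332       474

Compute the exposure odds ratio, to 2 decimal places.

Cells: a = 352, b = 1946, c = 332, d = 474.
OR = (a·d)/(b·c) = (352 × 474) / (1946 × 332) = 166848 / 646072 = 0.25825
Exposure is associated with lower odds of production incident (OR = 0.26 < 1).

0.26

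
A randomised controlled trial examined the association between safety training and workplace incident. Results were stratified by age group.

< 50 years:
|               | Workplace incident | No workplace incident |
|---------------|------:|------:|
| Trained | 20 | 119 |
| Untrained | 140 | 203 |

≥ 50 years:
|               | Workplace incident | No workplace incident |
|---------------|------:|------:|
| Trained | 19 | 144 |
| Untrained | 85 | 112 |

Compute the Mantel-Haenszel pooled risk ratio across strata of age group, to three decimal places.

0.312

RR_MH = Σ(aᵢ·n₀ᵢ/nᵢ) / Σ(cᵢ·n₁ᵢ/nᵢ), with n₁ᵢ = aᵢ+bᵢ (exposed), n₀ᵢ = cᵢ+dᵢ (unexposed), nᵢ = n₁ᵢ+n₀ᵢ.
Stratum 1 (< 50 years): n₁ = 139, n₀ = 343, n = 482; a·n₀/n = 20·343/482 = 14.2324; c·n₁/n = 140·139/482 = 40.3734
Stratum 2 (≥ 50 years): n₁ = 163, n₀ = 197, n = 360; a·n₀/n = 19·197/360 = 10.3972; c·n₁/n = 85·163/360 = 38.4861
RR_MH = (14.2324 + 10.3972) / (40.3734 + 38.4861) = 24.6296 / 78.8596 = 0.31232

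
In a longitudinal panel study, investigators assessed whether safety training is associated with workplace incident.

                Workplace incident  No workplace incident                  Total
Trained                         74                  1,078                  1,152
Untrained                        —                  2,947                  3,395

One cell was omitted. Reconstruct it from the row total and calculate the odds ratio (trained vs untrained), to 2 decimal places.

The missing cell is in the unexposed row: 3395 − 2947 = 448.
So a = 74, b = 1078, c = 448, d = 2947.
OR = (a·d)/(b·c) = (74 × 2947) / (1078 × 448) = 218078 / 482944 = 0.45156

0.45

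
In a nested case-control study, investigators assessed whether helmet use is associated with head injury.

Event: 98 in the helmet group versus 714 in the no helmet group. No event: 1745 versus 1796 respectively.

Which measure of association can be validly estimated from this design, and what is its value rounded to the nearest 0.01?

From the description: a = 98, b = 1745, c = 714, d = 1796.
This is a nested case-control study: participants were sampled on outcome status, so risks in the source population cannot be estimated directly — relative risk is not valid here. The odds ratio is the appropriate measure.
OR = (a·d)/(b·c) = (98 × 1796) / (1745 × 714) = 176008 / 1245930 = 0.14127

0.14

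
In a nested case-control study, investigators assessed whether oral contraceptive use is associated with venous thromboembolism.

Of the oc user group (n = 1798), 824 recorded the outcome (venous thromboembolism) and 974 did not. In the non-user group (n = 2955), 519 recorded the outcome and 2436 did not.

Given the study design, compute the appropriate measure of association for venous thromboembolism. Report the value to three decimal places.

From the description: a = 824, b = 974, c = 519, d = 2436.
This is a nested case-control study: participants were sampled on outcome status, so risks in the source population cannot be estimated directly — relative risk is not valid here. The odds ratio is the appropriate measure.
OR = (a·d)/(b·c) = (824 × 2436) / (974 × 519) = 2007264 / 505506 = 3.97080

3.971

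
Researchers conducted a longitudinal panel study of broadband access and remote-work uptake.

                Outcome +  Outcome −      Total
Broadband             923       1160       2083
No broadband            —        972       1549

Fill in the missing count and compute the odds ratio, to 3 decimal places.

1.340

The missing cell is in the unexposed row: 1549 − 972 = 577.
So a = 923, b = 1160, c = 577, d = 972.
OR = (a·d)/(b·c) = (923 × 972) / (1160 × 577) = 897156 / 669320 = 1.34040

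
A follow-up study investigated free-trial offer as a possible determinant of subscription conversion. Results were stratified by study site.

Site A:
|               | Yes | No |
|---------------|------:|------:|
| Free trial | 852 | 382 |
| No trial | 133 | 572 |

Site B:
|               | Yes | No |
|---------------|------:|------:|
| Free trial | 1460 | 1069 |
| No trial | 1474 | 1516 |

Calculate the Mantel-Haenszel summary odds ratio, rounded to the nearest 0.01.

OR_MH = Σ(aᵢdᵢ/nᵢ) / Σ(bᵢcᵢ/nᵢ), where nᵢ is the stratum total.
Stratum 1 (Site A): n = 1939; a·d/n = 852·572/1939 = 251.3378; b·c/n = 382·133/1939 = 26.2022
Stratum 2 (Site B): n = 5519; a·d/n = 1460·1516/5519 = 401.0437; b·c/n = 1069·1474/5519 = 285.5057
OR_MH = (251.3378 + 401.0437) / (26.2022 + 285.5057) = 652.3815 / 311.7079 = 2.09293

2.09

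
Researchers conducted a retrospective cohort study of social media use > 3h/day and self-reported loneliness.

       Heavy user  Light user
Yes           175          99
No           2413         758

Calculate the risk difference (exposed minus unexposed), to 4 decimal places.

Reading the table with exposure as columns: a = 175 (Heavy user, case), b = 2413 (Heavy user, non-case), c = 99 (Light user, case), d = 758.
Risk in exposed = 175/2588 = 0.067620; risk in unexposed = 99/857 = 0.115519.
Risk difference = 0.067620 − 0.115519 = -0.047899

-0.0479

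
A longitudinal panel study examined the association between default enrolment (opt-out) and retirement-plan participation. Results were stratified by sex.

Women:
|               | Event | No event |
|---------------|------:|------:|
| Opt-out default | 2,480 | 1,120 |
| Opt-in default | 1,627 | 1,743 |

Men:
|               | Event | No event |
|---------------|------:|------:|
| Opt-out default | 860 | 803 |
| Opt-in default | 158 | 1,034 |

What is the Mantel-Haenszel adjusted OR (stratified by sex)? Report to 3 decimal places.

3.046

OR_MH = Σ(aᵢdᵢ/nᵢ) / Σ(bᵢcᵢ/nᵢ), where nᵢ is the stratum total.
Stratum 1 (Women): n = 6970; a·d/n = 2480·1743/6970 = 620.1779; b·c/n = 1120·1627/6970 = 261.4405
Stratum 2 (Men): n = 2855; a·d/n = 860·1034/2855 = 311.4676; b·c/n = 803·158/2855 = 44.4392
OR_MH = (620.1779 + 311.4676) / (261.4405 + 44.4392) = 931.6455 / 305.8797 = 3.04579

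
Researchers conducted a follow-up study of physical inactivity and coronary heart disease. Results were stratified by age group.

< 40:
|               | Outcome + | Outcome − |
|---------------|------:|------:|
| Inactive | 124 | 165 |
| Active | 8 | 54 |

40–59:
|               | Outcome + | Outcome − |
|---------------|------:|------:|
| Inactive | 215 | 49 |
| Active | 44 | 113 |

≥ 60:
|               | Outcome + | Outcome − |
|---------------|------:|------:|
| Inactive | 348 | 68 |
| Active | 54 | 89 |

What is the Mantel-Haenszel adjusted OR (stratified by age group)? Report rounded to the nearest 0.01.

OR_MH = Σ(aᵢdᵢ/nᵢ) / Σ(bᵢcᵢ/nᵢ), where nᵢ is the stratum total.
Stratum 1 (< 40): n = 351; a·d/n = 124·54/351 = 19.0769; b·c/n = 165·8/351 = 3.7607
Stratum 2 (40–59): n = 421; a·d/n = 215·113/421 = 57.7078; b·c/n = 49·44/421 = 5.1211
Stratum 3 (≥ 60): n = 559; a·d/n = 348·89/559 = 55.4061; b·c/n = 68·54/559 = 6.5689
OR_MH = (19.0769 + 57.7078 + 55.4061) / (3.7607 + 5.1211 + 6.5689) = 132.1908 / 15.4507 = 8.55566

8.56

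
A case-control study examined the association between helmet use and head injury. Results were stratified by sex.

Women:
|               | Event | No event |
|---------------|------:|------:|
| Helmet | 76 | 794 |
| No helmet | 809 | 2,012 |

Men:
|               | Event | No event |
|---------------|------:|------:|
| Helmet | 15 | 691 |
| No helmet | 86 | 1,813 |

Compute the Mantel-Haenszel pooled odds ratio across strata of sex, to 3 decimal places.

OR_MH = Σ(aᵢdᵢ/nᵢ) / Σ(bᵢcᵢ/nᵢ), where nᵢ is the stratum total.
Stratum 1 (Women): n = 3691; a·d/n = 76·2012/3691 = 41.4283; b·c/n = 794·809/3691 = 174.0303
Stratum 2 (Men): n = 2605; a·d/n = 15·1813/2605 = 10.4395; b·c/n = 691·86/2605 = 22.8123
OR_MH = (41.4283 + 10.4395) / (174.0303 + 22.8123) = 51.8679 / 196.8426 = 0.26350

0.263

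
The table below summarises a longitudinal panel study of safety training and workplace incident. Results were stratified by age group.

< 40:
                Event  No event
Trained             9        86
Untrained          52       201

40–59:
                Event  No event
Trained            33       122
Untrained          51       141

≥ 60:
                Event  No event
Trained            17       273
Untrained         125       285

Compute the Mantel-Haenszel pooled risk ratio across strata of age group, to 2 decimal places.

0.39

RR_MH = Σ(aᵢ·n₀ᵢ/nᵢ) / Σ(cᵢ·n₁ᵢ/nᵢ), with n₁ᵢ = aᵢ+bᵢ (exposed), n₀ᵢ = cᵢ+dᵢ (unexposed), nᵢ = n₁ᵢ+n₀ᵢ.
Stratum 1 (< 40): n₁ = 95, n₀ = 253, n = 348; a·n₀/n = 9·253/348 = 6.5431; c·n₁/n = 52·95/348 = 14.1954
Stratum 2 (40–59): n₁ = 155, n₀ = 192, n = 347; a·n₀/n = 33·192/347 = 18.2594; c·n₁/n = 51·155/347 = 22.7810
Stratum 3 (≥ 60): n₁ = 290, n₀ = 410, n = 700; a·n₀/n = 17·410/700 = 9.9571; c·n₁/n = 125·290/700 = 51.7857
RR_MH = (6.5431 + 18.2594 + 9.9571) / (14.1954 + 22.7810 + 51.7857) = 34.7596 / 88.7621 = 0.39160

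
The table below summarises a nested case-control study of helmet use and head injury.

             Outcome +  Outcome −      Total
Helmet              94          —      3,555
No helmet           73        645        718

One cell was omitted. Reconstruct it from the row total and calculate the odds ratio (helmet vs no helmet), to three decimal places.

The missing cell is in the exposed row: 3555 − 94 = 3461.
So a = 94, b = 3461, c = 73, d = 645.
OR = (a·d)/(b·c) = (94 × 645) / (3461 × 73) = 60630 / 252653 = 0.23997

0.240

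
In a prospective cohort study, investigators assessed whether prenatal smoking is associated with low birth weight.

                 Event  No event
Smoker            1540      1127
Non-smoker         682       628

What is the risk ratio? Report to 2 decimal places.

1.11

Cells: a = 1540, b = 1127, c = 682, d = 628.
Risk in exposed = 1540/2667 = 0.57743; risk in unexposed = 682/1310 = 0.52061.
RR = 0.57743 / 0.52061 = 1.10914
The risk among the exposed is 1.11 times that among the unexposed.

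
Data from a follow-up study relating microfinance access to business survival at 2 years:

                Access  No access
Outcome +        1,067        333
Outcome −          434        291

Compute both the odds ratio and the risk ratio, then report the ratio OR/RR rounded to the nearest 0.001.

Reading the table with exposure as columns: a = 1067 (Access, case), b = 434 (Access, non-case), c = 333 (No access, case), d = 291.
OR = (1067·291)/(434·333) = 310497/144522 = 2.14844
Risk in exposed = 1067/1501 = 0.71086; risk in unexposed = 333/624 = 0.53365; RR = 1.33206
OR/RR = 2.14844 / 1.33206 = 1.61287
The outcome is not rare, so the OR lies further from 1 than the RR.

1.613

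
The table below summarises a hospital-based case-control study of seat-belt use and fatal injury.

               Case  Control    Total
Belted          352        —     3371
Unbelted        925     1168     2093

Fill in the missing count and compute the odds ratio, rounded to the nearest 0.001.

The missing cell is in the exposed row: 3371 − 352 = 3019.
So a = 352, b = 3019, c = 925, d = 1168.
OR = (a·d)/(b·c) = (352 × 1168) / (3019 × 925) = 411136 / 2792575 = 0.14722

0.147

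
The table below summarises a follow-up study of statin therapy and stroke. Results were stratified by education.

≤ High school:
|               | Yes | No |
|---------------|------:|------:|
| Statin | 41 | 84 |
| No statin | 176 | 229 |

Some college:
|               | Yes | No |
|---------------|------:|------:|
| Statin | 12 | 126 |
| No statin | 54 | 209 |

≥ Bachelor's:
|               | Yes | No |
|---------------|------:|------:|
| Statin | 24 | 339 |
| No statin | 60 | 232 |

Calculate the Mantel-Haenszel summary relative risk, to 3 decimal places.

RR_MH = Σ(aᵢ·n₀ᵢ/nᵢ) / Σ(cᵢ·n₁ᵢ/nᵢ), with n₁ᵢ = aᵢ+bᵢ (exposed), n₀ᵢ = cᵢ+dᵢ (unexposed), nᵢ = n₁ᵢ+n₀ᵢ.
Stratum 1 (≤ High school): n₁ = 125, n₀ = 405, n = 530; a·n₀/n = 41·405/530 = 31.3302; c·n₁/n = 176·125/530 = 41.5094
Stratum 2 (Some college): n₁ = 138, n₀ = 263, n = 401; a·n₀/n = 12·263/401 = 7.8703; c·n₁/n = 54·138/401 = 18.5835
Stratum 3 (≥ Bachelor's): n₁ = 363, n₀ = 292, n = 655; a·n₀/n = 24·292/655 = 10.6992; c·n₁/n = 60·363/655 = 33.2519
RR_MH = (31.3302 + 7.8703 + 10.6992) / (41.5094 + 18.5835 + 33.2519) = 49.8997 / 93.3449 = 0.53457

0.535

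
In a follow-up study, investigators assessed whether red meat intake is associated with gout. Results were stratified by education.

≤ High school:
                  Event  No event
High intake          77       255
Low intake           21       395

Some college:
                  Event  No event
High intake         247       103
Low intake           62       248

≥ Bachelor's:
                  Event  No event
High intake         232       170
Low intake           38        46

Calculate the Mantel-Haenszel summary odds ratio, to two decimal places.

5.16

OR_MH = Σ(aᵢdᵢ/nᵢ) / Σ(bᵢcᵢ/nᵢ), where nᵢ is the stratum total.
Stratum 1 (≤ High school): n = 748; a·d/n = 77·395/748 = 40.6618; b·c/n = 255·21/748 = 7.1591
Stratum 2 (Some college): n = 660; a·d/n = 247·248/660 = 92.8121; b·c/n = 103·62/660 = 9.6758
Stratum 3 (≥ Bachelor's): n = 486; a·d/n = 232·46/486 = 21.9588; b·c/n = 170·38/486 = 13.2922
OR_MH = (40.6618 + 92.8121 + 21.9588) / (7.1591 + 9.6758 + 13.2922) = 155.4327 / 30.1270 = 5.15925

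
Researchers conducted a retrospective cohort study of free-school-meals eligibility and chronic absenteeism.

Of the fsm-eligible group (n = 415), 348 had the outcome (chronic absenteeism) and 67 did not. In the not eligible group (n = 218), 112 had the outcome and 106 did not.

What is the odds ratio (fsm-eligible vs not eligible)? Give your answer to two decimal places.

From the description: a = 348, b = 67, c = 112, d = 106.
OR = (a·d)/(b·c) = (348 × 106) / (67 × 112) = 36888 / 7504 = 4.91578
The odds of chronic absenteeism are about 4.92 times as high in the fsm-eligible group.

4.92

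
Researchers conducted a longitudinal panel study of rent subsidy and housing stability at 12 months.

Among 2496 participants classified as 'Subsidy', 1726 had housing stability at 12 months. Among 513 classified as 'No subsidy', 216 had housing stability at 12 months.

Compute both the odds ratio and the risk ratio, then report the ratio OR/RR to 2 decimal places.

From the description: a = 1726, b = 770, c = 216, d = 297.
OR = (1726·297)/(770·216) = 512622/166320 = 3.08214
Risk in exposed = 1726/2496 = 0.69151; risk in unexposed = 216/513 = 0.42105; RR = 1.64233
OR/RR = 3.08214 / 1.64233 = 1.87669
The outcome is not rare, so the OR lies further from 1 than the RR.

1.88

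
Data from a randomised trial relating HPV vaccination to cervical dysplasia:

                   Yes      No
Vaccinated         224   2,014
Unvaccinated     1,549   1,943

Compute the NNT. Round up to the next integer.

3

Risk in treated group = 224/2238 = 0.10009; risk in control = 1549/3492 = 0.44359.
Absolute risk reduction = 0.44359 − 0.10009 = 0.34350
NNT = 1 / ARR = 1 / 0.34350 = 2.911 → round up → 3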